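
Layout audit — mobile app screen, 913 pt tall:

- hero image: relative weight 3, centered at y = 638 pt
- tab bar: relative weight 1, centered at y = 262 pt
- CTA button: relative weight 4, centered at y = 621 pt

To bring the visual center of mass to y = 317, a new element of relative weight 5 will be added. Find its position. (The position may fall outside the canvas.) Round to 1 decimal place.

New total weight: (3 + 1 + 4) + 5 = 13.
Along y: (4660 + 5·y) / 13 = 317 (existing moment 3·638 + 1·262 + 4·621 = 4660) ⇒ y = (4121 − 4660) / 5 ≈ -107.80.

y ≈ -107.8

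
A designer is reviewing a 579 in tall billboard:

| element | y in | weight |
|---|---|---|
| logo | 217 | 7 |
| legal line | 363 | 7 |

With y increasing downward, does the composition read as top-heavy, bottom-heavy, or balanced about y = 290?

balanced

Σw = 7 + 7 = 14.
y: (7·217 + 7·363) / 14 = 4060 / 14 ≈ 290.00
The centroid 290.00 matches the midline at 290, so the layout is balanced.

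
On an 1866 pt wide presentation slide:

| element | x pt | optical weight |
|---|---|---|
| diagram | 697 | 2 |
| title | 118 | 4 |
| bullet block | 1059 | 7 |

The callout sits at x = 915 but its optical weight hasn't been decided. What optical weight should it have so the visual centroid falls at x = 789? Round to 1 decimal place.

Known weights sum to 2 + 4 + 7 = 13; their moment is 2·697 + 4·118 + 7·1059 = 9279.
Set Σw·x/Σw = 789: (9279 + 915w) = 789·(13 + w).
Rearranging, w·(915 − 789) = 789·13 − 9279 = 978, so w ≈ 978/126 = 7.76.

w ≈ 7.8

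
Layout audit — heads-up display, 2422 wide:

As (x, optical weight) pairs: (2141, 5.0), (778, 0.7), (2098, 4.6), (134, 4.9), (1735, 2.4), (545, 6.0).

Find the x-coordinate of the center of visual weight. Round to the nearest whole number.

x ≈ 1228

Weights sum to 5.0 + 0.7 + 4.6 + 4.9 + 2.4 + 6.0 = 23.6.
Σw·x = 28991.0; x̄ = 28991.0/23.6 ≈ 1228.43.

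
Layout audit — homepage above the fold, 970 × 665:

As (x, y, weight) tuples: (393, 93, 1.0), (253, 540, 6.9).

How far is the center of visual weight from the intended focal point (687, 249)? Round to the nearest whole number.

Weights sum to 1.0 + 6.9 = 7.9.
x-moment: 1.0·393 + 6.9·253 = 2138.7; centroid 2138.7/7.9 ≈ 270.72.
y-moment: 1.0·93 + 6.9·540 = 3819.0; centroid 3819.0/7.9 ≈ 483.42.
Relative to (687, 249): Δ = (-416.28, 234.42); |Δ| = √(-416.28² + 234.42²) ≈ 477.74.

≈ 478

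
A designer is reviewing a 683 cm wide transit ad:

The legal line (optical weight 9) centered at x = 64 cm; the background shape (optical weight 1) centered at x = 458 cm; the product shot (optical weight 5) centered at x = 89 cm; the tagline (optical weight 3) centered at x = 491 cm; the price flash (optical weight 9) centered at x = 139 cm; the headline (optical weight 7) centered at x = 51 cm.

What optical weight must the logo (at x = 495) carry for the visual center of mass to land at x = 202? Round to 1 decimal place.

Fixed elements: Σw = 9 + 1 + 5 + 3 + 9 + 7 = 34, Σw·x = 9·64 + 1·458 + 5·89 + 3·491 + 9·139 + 7·51 = 4560.
Balance at x = 202 requires (4560 + w·495) / (34 + w) = 202.
Rearranging, w·(495 − 202) = 202·34 − 4560 = 2308, so w ≈ 2308/293 = 7.88.

w ≈ 7.9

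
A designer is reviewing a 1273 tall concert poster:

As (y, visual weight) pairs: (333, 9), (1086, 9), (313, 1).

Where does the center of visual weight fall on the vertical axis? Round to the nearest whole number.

y ≈ 689

Weights sum to 9 + 9 + 1 = 19.
Σw·y = 9·333 + 9·1086 + 1·313 = 13084, so ȳ = 13084/19 ≈ 688.63.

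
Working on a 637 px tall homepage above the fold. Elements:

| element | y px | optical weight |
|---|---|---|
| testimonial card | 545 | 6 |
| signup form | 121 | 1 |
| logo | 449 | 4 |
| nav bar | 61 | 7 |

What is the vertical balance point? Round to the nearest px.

y ≈ 312

Σw = 6 + 1 + 4 + 7 = 18.
Σw·y = 6·545 + 1·121 + 4·449 + 7·61 = 5614, so ȳ = 5614/18 ≈ 311.89.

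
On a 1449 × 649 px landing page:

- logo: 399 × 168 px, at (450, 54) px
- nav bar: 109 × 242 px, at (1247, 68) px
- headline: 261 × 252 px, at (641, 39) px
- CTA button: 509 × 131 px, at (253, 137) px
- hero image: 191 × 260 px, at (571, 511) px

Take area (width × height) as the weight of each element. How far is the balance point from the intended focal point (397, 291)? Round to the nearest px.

≈ 202 px

Areas → weights: logo 399·168 = 67032, nav bar 109·242 = 26378, headline 261·252 = 65772, CTA button 509·131 = 66679, hero image 191·260 = 49660; Σw = 275521.
Σw·x = 67032·450 + 26378·1247 + 65772·641 + 66679·253 + 49660·571 = 150443265, so x̄ = 150443265/275521 ≈ 546.03.
Σw·y = 67032·54 + 26378·68 + 65772·39 + 66679·137 + 49660·511 = 42489823, so ȳ = 42489823/275521 ≈ 154.22.
From (397, 291): dx = 149.03, dy = -136.78, so the distance is √(dx²+dy²) ≈ 202.29.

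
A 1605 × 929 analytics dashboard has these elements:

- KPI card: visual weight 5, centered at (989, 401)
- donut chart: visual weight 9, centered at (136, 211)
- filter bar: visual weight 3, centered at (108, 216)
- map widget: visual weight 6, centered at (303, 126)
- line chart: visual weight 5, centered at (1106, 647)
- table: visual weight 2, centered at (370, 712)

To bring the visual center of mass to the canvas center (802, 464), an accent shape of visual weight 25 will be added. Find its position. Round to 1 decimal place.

(1181.2, 622.1)

With the accent shape, Σw becomes 5 + 9 + 3 + 6 + 5 + 2 + 25 = 55.
x: need Σw·x = 55·802 = 44110. Existing = 5·989 + 9·136 + 3·108 + 6·303 + 5·1106 + 2·370 = 14581. Remainder 29529 / 25 ≈ 1181.16.
y: need Σw·y = 55·464 = 25520. Existing = 5·401 + 9·211 + 3·216 + 6·126 + 5·647 + 2·712 = 9967. Remainder 15553 / 25 ≈ 622.12.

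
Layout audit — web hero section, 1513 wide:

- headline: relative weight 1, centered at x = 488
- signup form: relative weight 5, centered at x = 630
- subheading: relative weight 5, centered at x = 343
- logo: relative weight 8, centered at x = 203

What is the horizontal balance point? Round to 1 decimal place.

x ≈ 367.2

Total weight = 1 + 5 + 5 + 8 = 19.
x-moment: 1·488 + 5·630 + 5·343 + 8·203 = 6977; centroid 6977/19 ≈ 367.21.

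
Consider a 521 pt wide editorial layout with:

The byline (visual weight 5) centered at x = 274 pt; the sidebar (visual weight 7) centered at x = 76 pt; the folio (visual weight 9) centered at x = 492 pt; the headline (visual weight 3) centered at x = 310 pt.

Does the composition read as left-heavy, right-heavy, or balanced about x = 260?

Weights sum to 5 + 7 + 9 + 3 = 24.
x: (5·274 + 7·76 + 9·492 + 3·310) / 24 = 7260 / 24 ≈ 302.50
302.5 lies right of the midline 260, so the layout is right-heavy.

right-heavy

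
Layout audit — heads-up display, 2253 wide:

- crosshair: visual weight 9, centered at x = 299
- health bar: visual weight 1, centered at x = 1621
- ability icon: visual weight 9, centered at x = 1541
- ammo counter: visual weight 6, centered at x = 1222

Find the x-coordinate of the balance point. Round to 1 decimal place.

Total weight = 9 + 1 + 9 + 6 = 25.
Σw·x = 9·299 + 1·1621 + 9·1541 + 6·1222 = 25513, so x̄ = 25513/25 ≈ 1020.52.

x ≈ 1020.5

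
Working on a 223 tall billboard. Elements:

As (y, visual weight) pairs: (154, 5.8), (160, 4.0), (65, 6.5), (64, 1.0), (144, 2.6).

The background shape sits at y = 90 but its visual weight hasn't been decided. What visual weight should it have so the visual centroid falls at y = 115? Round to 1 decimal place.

Existing Σw = 19.9 (5.8 + 4.0 + 6.5 + 1.0 + 2.6); existing moment 5.8·154 + 4.0·160 + 6.5·65 + 1.0·64 + 2.6·144 = 2394.1.
For the centroid to hit 115: (2394.1 + w·90) / (19.9 + w) = 115.
Solving: w = (115·19.9 − 2394.1) / (90 − 115) = -105.6 / -25 ≈ 4.22.

w ≈ 4.2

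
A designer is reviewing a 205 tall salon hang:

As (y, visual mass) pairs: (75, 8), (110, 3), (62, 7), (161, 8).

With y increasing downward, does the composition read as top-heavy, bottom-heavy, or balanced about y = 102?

Total weight = 8 + 3 + 7 + 8 = 26.
y-moment: 8·75 + 3·110 + 7·62 + 8·161 = 2652; centroid 2652/26 ≈ 102.00.
That equals the midline 102 — balanced.

balanced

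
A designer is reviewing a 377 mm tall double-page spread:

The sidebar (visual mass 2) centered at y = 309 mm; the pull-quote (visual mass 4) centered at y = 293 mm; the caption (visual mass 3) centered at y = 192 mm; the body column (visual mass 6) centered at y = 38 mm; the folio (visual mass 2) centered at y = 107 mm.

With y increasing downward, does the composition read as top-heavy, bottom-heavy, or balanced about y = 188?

Total weight = 2 + 4 + 3 + 6 + 2 = 17.
y-moment: 2·309 + 4·293 + 3·192 + 6·38 + 2·107 = 2808; centroid 2808/17 ≈ 165.18.
165.2 vs midline 188 → top-heavy.

top-heavy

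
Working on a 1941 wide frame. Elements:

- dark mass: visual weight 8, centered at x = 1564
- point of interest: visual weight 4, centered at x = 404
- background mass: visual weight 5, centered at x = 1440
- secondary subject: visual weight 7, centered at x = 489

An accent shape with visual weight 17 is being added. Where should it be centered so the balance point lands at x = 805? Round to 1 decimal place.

After adding the accent shape, total weight = 8 + 4 + 5 + 7 + 17 = 41.
Along x: (24751 + 17·x) / 41 = 805 (existing moment 8·1564 + 4·404 + 5·1440 + 7·489 = 24751) ⇒ x = (33005 − 24751) / 17 ≈ 485.53.

x ≈ 485.5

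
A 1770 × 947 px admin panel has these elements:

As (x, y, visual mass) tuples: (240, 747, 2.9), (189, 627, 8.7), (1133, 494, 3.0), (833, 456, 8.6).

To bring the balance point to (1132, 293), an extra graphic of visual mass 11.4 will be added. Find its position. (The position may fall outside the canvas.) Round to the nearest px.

(2304, -253)

After adding the extra graphic, total weight = 2.9 + 8.7 + 3.0 + 8.6 + 11.4 = 34.6.
Along x: (12903.1 + 11.4·x) / 34.6 = 1132 (existing moment 2.9·240 + 8.7·189 + 3.0·1133 + 8.6·833 = 12903.1) ⇒ x = (39167.2 − 12903.1) / 11.4 ≈ 2303.87.
Along y: (13024.8 + 11.4·y) / 34.6 = 293 (existing moment 2.9·747 + 8.7·627 + 3.0·494 + 8.6·456 = 13024.8) ⇒ y = (10137.8 − 13024.8) / 11.4 ≈ -253.25.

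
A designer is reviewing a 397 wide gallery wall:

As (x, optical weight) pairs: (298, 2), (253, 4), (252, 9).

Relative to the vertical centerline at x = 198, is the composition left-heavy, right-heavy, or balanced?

right-heavy

Total weight = 2 + 4 + 9 = 15.
x: (2·298 + 4·253 + 9·252) / 15 = 3876 / 15 ≈ 258.40
258.4 lies right of the midline 198, so the layout is right-heavy.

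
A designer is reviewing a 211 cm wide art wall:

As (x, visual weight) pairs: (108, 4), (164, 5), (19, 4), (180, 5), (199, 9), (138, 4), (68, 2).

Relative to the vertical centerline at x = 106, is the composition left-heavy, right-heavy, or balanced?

right-heavy

Weights sum to 4 + 5 + 4 + 5 + 9 + 4 + 2 = 33.
x-moment: 4·108 + 5·164 + 4·19 + 5·180 + 9·199 + 4·138 + 2·68 = 4707; centroid 4707/33 ≈ 142.64.
142.6 lies right of the midline 106, so the layout is right-heavy.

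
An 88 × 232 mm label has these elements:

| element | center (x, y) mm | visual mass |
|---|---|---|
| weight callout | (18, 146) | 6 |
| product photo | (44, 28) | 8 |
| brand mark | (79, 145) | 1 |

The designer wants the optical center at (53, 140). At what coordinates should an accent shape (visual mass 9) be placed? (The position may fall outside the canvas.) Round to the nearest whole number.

After adding the accent shape, total weight = 6 + 8 + 1 + 9 = 24.
x: need Σw·x = 24·53 = 1272. Existing = 6·18 + 8·44 + 1·79 = 539. Remainder 733 / 9 ≈ 81.44.
y: need Σw·y = 24·140 = 3360. Existing = 6·146 + 8·28 + 1·145 = 1245. Remainder 2115 / 9 ≈ 235.00.

(81, 235)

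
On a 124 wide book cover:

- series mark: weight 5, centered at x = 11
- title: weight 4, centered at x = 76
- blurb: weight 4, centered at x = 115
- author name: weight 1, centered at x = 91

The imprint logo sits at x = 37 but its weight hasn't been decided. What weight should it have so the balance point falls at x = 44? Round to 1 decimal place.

Fixed elements: Σw = 5 + 4 + 4 + 1 = 14, Σw·x = 5·11 + 4·76 + 4·115 + 1·91 = 910.
For the centroid to hit 44: (910 + w·37) / (14 + w) = 44.
Rearranging, w·(37 − 44) = 44·14 − 910 = -294, so w ≈ -294/-7 = 42.00.

w ≈ 42.0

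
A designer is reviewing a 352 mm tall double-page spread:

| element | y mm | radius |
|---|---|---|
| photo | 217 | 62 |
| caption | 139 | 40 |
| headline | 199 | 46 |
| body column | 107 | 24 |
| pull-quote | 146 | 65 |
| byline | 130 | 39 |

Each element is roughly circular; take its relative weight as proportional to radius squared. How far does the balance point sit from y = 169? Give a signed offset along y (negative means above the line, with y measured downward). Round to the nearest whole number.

≈ 1 mm

Weights ∝ r²: photo 62² = 3844, caption 40² = 1600, headline 46² = 2116, body column 24² = 576, pull-quote 65² = 4225, byline 39² = 1521; Σw = 13882.
y-moment: 3844·217 + 1600·139 + 2116·199 + 576·107 + 4225·146 + 1521·130 = 2353844; centroid 2353844/13882 ≈ 169.56.
Offset from y = 169: 169.56 − 169 ≈ 0.56.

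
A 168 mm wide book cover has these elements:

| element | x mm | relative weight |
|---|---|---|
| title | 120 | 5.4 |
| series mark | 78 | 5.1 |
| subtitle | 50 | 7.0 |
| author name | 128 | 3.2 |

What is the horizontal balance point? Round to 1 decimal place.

x ≈ 87.2

Weights sum to 5.4 + 5.1 + 7.0 + 3.2 = 20.7.
Σw·x = 5.4·120 + 5.1·78 + 7.0·50 + 3.2·128 = 1805.4, so x̄ = 1805.4/20.7 ≈ 87.22.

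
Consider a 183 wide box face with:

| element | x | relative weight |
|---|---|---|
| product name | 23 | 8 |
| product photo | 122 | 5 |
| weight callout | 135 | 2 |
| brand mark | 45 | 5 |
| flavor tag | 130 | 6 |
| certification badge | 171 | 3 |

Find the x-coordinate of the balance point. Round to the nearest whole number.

x ≈ 89

Total weight = 8 + 5 + 2 + 5 + 6 + 3 = 29.
x: moment 2582 / weight 29 ≈ 89.03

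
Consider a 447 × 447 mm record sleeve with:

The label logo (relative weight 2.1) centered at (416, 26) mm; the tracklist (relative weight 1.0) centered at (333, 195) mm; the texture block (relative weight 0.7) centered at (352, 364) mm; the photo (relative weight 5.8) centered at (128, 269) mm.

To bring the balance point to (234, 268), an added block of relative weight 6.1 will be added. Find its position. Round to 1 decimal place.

(242.4, 351.3)

New total weight: (2.1 + 1.0 + 0.7 + 5.8) + 6.1 = 15.7.
x: need Σw·x = 15.7·234 = 3673.8. Existing = 2.1·416 + 1.0·333 + 0.7·352 + 5.8·128 = 2195.4. Remainder 1478.4 / 6.1 ≈ 242.36.
y: need Σw·y = 15.7·268 = 4207.6. Existing = 2.1·26 + 1.0·195 + 0.7·364 + 5.8·269 = 2064.6. Remainder 2143.0 / 6.1 ≈ 351.31.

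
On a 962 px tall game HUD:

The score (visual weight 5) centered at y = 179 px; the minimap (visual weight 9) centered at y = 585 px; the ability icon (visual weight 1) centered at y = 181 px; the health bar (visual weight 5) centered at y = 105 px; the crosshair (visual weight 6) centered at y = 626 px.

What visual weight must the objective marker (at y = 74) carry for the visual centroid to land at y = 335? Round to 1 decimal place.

Known weights sum to 5 + 9 + 1 + 5 + 6 = 26; their moment is 5·179 + 9·585 + 1·181 + 5·105 + 6·626 = 10622.
Set Σw·y/Σw = 335: (10622 + 74w) = 335·(26 + w).
Rearranging, w·(74 − 335) = 335·26 − 10622 = -1912, so w ≈ -1912/-261 = 7.33.

w ≈ 7.3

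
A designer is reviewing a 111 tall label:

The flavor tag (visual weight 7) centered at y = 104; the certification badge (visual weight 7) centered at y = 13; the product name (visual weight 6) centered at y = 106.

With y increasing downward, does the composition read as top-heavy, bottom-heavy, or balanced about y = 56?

Weights sum to 7 + 7 + 6 = 20.
y-moment: 7·104 + 7·13 + 6·106 = 1455; centroid 1455/20 ≈ 72.75.
72.8 vs midline 56 → bottom-heavy.

bottom-heavy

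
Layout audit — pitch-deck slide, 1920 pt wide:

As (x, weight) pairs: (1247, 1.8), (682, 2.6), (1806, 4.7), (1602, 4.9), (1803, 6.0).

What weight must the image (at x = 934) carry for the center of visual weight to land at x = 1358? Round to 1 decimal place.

w ≈ 9.5

Existing Σw = 20.0 (1.8 + 2.6 + 4.7 + 4.9 + 6.0); existing moment 1.8·1247 + 2.6·682 + 4.7·1806 + 4.9·1602 + 6.0·1803 = 31173.8.
Balance at x = 1358 requires (31173.8 + w·934) / (20.0 + w) = 1358.
Solving: w = (1358·20.0 − 31173.8) / (934 − 1358) = -4013.8 / -424 ≈ 9.47.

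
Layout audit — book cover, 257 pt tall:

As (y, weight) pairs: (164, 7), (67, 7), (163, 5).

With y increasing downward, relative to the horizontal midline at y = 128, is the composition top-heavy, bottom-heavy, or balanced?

Σw = 7 + 7 + 5 = 19.
y: (7·164 + 7·67 + 5·163) / 19 = 2432 / 19 ≈ 128.00
The centroid 128.00 matches the midline at 128, so the layout is balanced.

balanced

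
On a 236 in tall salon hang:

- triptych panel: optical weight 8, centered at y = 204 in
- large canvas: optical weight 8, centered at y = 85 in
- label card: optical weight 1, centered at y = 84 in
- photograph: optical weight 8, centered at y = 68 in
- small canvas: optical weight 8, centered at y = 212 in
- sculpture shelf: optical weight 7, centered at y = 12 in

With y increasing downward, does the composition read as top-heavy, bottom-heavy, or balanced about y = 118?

Total weight = 8 + 8 + 1 + 8 + 8 + 7 = 40.
Σw·y = 4720; ȳ = 4720/40 ≈ 118.00.
118.00 = 118 exactly: balanced.

balanced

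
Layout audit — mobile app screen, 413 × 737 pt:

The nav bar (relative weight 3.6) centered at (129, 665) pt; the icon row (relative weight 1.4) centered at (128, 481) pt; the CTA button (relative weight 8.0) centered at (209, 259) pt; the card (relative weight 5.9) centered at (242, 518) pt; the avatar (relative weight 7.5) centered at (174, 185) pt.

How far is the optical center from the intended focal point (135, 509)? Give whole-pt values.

≈ 156 pt

Total weight = 3.6 + 1.4 + 8.0 + 5.9 + 7.5 = 26.4.
Σw·x = 3.6·129 + 1.4·128 + 8.0·209 + 5.9·242 + 7.5·174 = 5048.4, so x̄ = 5048.4/26.4 ≈ 191.23.
Σw·y = 3.6·665 + 1.4·481 + 8.0·259 + 5.9·518 + 7.5·185 = 9583.1, so ȳ = 9583.1/26.4 ≈ 363.00.
Relative to (135, 509): Δ = (56.23, -146.00); |Δ| = √(56.23² + -146.00²) ≈ 156.46.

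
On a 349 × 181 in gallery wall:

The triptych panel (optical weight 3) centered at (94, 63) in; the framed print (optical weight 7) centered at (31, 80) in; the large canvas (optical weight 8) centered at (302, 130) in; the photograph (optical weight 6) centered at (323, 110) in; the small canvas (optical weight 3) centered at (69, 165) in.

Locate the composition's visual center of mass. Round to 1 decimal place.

Σw = 3 + 7 + 8 + 6 + 3 = 27.
x: (3·94 + 7·31 + 8·302 + 6·323 + 3·69) / 27 = 5060 / 27 ≈ 187.41
y: (3·63 + 7·80 + 8·130 + 6·110 + 3·165) / 27 = 2944 / 27 ≈ 109.04

(187.4, 109.0)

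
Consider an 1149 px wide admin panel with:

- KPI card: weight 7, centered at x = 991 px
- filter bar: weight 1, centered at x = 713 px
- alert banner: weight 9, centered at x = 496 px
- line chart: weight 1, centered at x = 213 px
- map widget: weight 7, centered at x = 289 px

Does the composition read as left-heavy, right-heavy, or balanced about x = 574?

Total weight = 7 + 1 + 9 + 1 + 7 = 25.
Σw·x = 7·991 + 1·713 + 9·496 + 1·213 + 7·289 = 14350, so x̄ = 14350/25 ≈ 574.00.
That equals the midline 574 — balanced.

balanced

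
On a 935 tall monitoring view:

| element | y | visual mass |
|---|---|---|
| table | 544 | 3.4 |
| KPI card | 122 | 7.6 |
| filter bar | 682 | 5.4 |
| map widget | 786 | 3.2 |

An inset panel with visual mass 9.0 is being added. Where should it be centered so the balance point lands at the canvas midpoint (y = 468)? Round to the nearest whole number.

y ≈ 490

With the inset panel, Σw becomes 3.4 + 7.6 + 5.4 + 3.2 + 9.0 = 28.6.
Along y: (8974.8 + 9.0·y) / 28.6 = 468 (existing moment 3.4·544 + 7.6·122 + 5.4·682 + 3.2·786 = 8974.8) ⇒ y = (13384.8 − 8974.8) / 9.0 ≈ 490.00.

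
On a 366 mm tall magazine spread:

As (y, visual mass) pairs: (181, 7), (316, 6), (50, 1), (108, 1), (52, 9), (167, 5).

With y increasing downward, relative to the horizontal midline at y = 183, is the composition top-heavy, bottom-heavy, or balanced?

Weights sum to 7 + 6 + 1 + 1 + 9 + 5 = 29.
y: moment 4624 / weight 29 ≈ 159.45
159.4 lies above (smaller y than) the midline 183, so the layout is top-heavy.

top-heavy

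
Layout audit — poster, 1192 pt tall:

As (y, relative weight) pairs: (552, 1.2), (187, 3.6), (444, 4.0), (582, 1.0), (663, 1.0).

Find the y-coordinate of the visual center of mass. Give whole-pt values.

Total weight = 1.2 + 3.6 + 4.0 + 1.0 + 1.0 = 10.8.
y: (1.2·552 + 3.6·187 + 4.0·444 + 1.0·582 + 1.0·663) / 10.8 = 4356.6 / 10.8 ≈ 403.39

y ≈ 403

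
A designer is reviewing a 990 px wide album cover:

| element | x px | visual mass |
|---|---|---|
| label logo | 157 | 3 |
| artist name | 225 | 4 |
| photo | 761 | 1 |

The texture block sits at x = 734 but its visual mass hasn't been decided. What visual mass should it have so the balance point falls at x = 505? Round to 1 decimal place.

Known weights sum to 3 + 4 + 1 = 8; their moment is 3·157 + 4·225 + 1·761 = 2132.
For the centroid to hit 505: (2132 + w·734) / (8 + w) = 505.
Solving: w = (505·8 − 2132) / (734 − 505) = 1908 / 229 ≈ 8.33.

w ≈ 8.3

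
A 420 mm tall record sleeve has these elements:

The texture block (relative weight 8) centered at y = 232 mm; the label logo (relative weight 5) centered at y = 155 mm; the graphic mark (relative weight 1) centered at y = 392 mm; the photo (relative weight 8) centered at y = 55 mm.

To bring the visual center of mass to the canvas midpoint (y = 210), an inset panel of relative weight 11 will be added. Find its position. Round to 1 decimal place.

y ≈ 315.2

New total weight: (8 + 5 + 1 + 8) + 11 = 33.
y: need Σw·y = 33·210 = 6930. Existing = 8·232 + 5·155 + 1·392 + 8·55 = 3463. Remainder 3467 / 11 ≈ 315.18.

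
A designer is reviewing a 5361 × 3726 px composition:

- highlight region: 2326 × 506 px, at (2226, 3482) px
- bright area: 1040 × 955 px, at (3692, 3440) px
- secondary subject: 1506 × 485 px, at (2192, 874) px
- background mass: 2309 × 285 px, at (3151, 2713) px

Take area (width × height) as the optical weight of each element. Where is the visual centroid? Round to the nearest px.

(2799, 2793)

Areas: highlight region 2326·506 = 1176956, bright area 1040·955 = 993200, secondary subject 1506·485 = 730410, background mass 2309·285 = 658065. Total weight = 3558631.
x: (1176956·2226 + 993200·3692 + 730410·2192 + 658065·3151) / 3558631 = 9961419991 / 3558631 ≈ 2799.23
y: (1176956·3482 + 993200·3440 + 730410·874 + 658065·2713) / 3558631 = 9938477477 / 3558631 ≈ 2792.78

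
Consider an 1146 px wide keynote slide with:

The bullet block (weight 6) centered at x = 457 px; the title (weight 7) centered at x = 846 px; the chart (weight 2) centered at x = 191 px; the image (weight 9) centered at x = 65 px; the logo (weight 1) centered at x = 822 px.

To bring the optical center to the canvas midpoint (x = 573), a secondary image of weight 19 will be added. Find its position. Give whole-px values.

New total weight: (6 + 7 + 2 + 9 + 1) + 19 = 44.
x: target moment 44×573 = 25212; current 6·457 + 7·846 + 2·191 + 9·65 + 1·822 = 10453; the secondary image supplies 14759, so x = 14759/19 ≈ 776.79.

x ≈ 777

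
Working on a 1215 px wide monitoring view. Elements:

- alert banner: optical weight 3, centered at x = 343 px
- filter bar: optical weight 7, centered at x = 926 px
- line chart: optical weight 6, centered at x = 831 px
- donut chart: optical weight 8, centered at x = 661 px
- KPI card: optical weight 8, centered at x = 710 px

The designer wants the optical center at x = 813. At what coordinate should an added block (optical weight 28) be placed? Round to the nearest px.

x ≈ 904

After adding the added block, total weight = 3 + 7 + 6 + 8 + 8 + 28 = 60.
x: need Σw·x = 60·813 = 48780. Existing = 3·343 + 7·926 + 6·831 + 8·661 + 8·710 = 23465. Remainder 25315 / 28 ≈ 904.11.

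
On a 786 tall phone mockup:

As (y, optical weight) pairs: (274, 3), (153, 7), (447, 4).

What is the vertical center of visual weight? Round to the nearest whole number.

y ≈ 263

Total weight = 3 + 7 + 4 = 14.
Σw·y = 3·274 + 7·153 + 4·447 = 3681, so ȳ = 3681/14 ≈ 262.93.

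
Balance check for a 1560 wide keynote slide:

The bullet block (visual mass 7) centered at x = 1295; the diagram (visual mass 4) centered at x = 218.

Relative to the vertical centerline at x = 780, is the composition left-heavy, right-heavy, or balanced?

right-heavy

Total weight = 7 + 4 = 11.
x-moment: 7·1295 + 4·218 = 9937; centroid 9937/11 ≈ 903.36.
903.4 vs midline 780 → right-heavy.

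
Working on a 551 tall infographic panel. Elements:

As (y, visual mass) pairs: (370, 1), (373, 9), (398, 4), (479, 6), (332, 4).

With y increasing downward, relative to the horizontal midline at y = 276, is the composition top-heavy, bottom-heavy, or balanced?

Total weight = 1 + 9 + 4 + 6 + 4 = 24.
y: (1·370 + 9·373 + 4·398 + 6·479 + 4·332) / 24 = 9521 / 24 ≈ 396.71
396.7 vs midline 276 → bottom-heavy.

bottom-heavy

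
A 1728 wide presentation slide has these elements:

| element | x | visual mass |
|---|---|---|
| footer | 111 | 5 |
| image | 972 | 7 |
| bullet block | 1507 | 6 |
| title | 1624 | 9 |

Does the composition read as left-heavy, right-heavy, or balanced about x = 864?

Σw = 5 + 7 + 6 + 9 = 27.
x-moment: 5·111 + 7·972 + 6·1507 + 9·1624 = 31017; centroid 31017/27 ≈ 1148.78.
1148.8 lies right of the midline 864, so the layout is right-heavy.

right-heavy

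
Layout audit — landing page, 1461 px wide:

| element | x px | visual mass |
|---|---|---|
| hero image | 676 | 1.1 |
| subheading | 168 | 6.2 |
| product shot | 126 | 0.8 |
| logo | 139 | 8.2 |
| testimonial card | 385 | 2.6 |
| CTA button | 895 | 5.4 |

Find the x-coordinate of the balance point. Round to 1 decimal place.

x ≈ 364.6

Weights sum to 1.1 + 6.2 + 0.8 + 8.2 + 2.6 + 5.4 = 24.3.
Σw·x = 1.1·676 + 6.2·168 + 0.8·126 + 8.2·139 + 2.6·385 + 5.4·895 = 8859.8, so x̄ = 8859.8/24.3 ≈ 364.60.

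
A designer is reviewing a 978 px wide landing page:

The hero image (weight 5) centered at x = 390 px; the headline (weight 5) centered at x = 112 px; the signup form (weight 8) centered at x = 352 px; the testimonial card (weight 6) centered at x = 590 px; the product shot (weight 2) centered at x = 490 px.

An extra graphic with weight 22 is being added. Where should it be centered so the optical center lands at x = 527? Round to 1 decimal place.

x ≈ 702.3

After adding the extra graphic, total weight = 5 + 5 + 8 + 6 + 2 + 22 = 48.
Along x: (9846 + 22·x) / 48 = 527 (existing moment 5·390 + 5·112 + 8·352 + 6·590 + 2·490 = 9846) ⇒ x = (25296 − 9846) / 22 ≈ 702.27.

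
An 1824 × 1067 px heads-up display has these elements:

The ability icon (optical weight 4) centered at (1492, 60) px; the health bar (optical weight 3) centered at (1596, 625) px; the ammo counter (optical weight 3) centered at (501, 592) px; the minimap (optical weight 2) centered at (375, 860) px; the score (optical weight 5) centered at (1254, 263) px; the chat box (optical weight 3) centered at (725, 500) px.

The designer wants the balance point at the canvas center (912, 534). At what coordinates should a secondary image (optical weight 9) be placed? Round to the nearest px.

With the secondary image, Σw becomes 4 + 3 + 3 + 2 + 5 + 3 + 9 = 29.
x: need Σw·x = 29·912 = 26448. Existing = 4·1492 + 3·1596 + 3·501 + 2·375 + 5·1254 + 3·725 = 21454. Remainder 4994 / 9 ≈ 554.89.
y: need Σw·y = 29·534 = 15486. Existing = 4·60 + 3·625 + 3·592 + 2·860 + 5·263 + 3·500 = 8426. Remainder 7060 / 9 ≈ 784.44.

(555, 784)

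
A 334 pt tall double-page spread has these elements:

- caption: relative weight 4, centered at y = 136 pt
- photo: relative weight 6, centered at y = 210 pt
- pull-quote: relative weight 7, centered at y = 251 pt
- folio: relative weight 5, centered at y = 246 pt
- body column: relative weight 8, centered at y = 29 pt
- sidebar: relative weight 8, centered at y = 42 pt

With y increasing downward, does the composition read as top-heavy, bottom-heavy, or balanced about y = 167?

top-heavy

Σw = 4 + 6 + 7 + 5 + 8 + 8 = 38.
y-moment: 4·136 + 6·210 + 7·251 + 5·246 + 8·29 + 8·42 = 5359; centroid 5359/38 ≈ 141.03.
141.0 lies above (smaller y than) the midline 167, so the layout is top-heavy.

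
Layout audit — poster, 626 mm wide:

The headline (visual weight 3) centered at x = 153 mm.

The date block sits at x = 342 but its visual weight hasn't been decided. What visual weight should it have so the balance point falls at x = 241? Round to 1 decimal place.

w ≈ 2.6

Known: weight 3 with moment 3·153 = 459.
Set Σw·x/Σw = 241: (459 + 342w) = 241·(3 + w).
So w = (241·3 − 459)/(342 − 241) = 264/101 ≈ 2.61.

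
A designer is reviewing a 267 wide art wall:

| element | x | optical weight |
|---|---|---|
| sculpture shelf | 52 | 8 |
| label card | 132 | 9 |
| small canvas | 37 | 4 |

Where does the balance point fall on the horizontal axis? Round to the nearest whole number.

Weights sum to 8 + 9 + 4 = 21.
x-moment: 8·52 + 9·132 + 4·37 = 1752; centroid 1752/21 ≈ 83.43.

x ≈ 83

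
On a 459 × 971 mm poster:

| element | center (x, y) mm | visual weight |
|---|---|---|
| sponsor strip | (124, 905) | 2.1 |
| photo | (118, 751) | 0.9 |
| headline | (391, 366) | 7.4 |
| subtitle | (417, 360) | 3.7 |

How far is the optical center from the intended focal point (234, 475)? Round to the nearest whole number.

≈ 107 mm

Weights sum to 2.1 + 0.9 + 7.4 + 3.7 = 14.1.
x: (2.1·124 + 0.9·118 + 7.4·391 + 3.7·417) / 14.1 = 4802.9 / 14.1 ≈ 340.63
y: (2.1·905 + 0.9·751 + 7.4·366 + 3.7·360) / 14.1 = 6616.8 / 14.1 ≈ 469.28
From (234, 475): dx = 106.63, dy = -5.72, so the distance is √(dx²+dy²) ≈ 106.78.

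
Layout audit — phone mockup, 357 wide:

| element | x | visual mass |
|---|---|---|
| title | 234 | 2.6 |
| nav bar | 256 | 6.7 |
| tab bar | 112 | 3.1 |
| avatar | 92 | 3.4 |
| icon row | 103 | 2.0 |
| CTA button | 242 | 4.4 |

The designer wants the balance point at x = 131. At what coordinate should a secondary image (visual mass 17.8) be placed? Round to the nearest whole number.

x ≈ 55

New total weight: (2.6 + 6.7 + 3.1 + 3.4 + 2.0 + 4.4) + 17.8 = 40.0.
x: target moment 40.0×131 = 5240.0; current 2.6·234 + 6.7·256 + 3.1·112 + 3.4·92 + 2.0·103 + 4.4·242 = 4254.4; the secondary image supplies 985.6, so x = 985.6/17.8 ≈ 55.37.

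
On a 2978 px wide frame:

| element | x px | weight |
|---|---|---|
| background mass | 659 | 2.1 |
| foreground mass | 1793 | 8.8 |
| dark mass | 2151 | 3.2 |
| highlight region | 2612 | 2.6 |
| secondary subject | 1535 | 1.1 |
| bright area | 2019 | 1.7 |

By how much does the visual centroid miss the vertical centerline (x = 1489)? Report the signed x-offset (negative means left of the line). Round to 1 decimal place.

Weights sum to 2.1 + 8.8 + 3.2 + 2.6 + 1.1 + 1.7 = 19.5.
x: (2.1·659 + 8.8·1793 + 3.2·2151 + 2.6·2612 + 1.1·1535 + 1.7·2019) / 19.5 = 35957.5 / 19.5 ≈ 1843.97
Difference: 1843.97 − 1489 ≈ 354.97.

≈ 355.0 px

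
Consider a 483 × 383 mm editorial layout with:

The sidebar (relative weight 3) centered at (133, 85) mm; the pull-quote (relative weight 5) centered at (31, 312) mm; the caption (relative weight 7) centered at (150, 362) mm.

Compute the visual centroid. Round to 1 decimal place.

(106.9, 289.9)

Weights sum to 3 + 5 + 7 = 15.
x-moment: 3·133 + 5·31 + 7·150 = 1604; centroid 1604/15 ≈ 106.93.
y-moment: 3·85 + 5·312 + 7·362 = 4349; centroid 4349/15 ≈ 289.93.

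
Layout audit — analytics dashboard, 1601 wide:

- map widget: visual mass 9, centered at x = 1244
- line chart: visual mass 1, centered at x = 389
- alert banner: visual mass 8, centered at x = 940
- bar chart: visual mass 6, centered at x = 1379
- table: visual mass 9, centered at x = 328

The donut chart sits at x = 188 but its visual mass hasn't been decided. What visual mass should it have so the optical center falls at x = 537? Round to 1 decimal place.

w ≈ 36.1

Existing Σw = 33 (9 + 1 + 8 + 6 + 9); existing moment 9·1244 + 1·389 + 8·940 + 6·1379 + 9·328 = 30331.
Balance at x = 537 requires (30331 + w·188) / (33 + w) = 537.
Solving: w = (537·33 − 30331) / (188 − 537) = -12610 / -349 ≈ 36.13.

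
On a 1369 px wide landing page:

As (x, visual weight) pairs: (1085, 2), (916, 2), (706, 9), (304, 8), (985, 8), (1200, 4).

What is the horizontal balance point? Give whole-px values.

x ≈ 772

Σw = 2 + 2 + 9 + 8 + 8 + 4 = 33.
Σw·x = 25468; x̄ = 25468/33 ≈ 771.76.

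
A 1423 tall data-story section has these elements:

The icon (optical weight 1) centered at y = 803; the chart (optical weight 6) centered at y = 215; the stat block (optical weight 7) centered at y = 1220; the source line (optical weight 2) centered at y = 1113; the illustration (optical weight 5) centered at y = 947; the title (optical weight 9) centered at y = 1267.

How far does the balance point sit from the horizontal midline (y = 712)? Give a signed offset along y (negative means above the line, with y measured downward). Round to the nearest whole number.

Weights sum to 1 + 6 + 7 + 2 + 5 + 9 = 30.
Σw·y = 1·803 + 6·215 + 7·1220 + 2·1113 + 5·947 + 9·1267 = 28997, so ȳ = 28997/30 ≈ 966.57.
Against y = 712, that's 966.57 − 712 = 254.57.

≈ 255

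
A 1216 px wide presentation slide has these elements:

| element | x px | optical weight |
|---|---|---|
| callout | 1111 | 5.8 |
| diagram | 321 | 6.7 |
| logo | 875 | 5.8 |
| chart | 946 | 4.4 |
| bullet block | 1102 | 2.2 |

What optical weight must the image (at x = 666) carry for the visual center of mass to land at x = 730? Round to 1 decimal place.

w ≈ 32.5

Existing Σw = 24.9 (5.8 + 6.7 + 5.8 + 4.4 + 2.2); existing moment 5.8·1111 + 6.7·321 + 5.8·875 + 4.4·946 + 2.2·1102 = 20256.3.
Balance at x = 730 requires (20256.3 + w·666) / (24.9 + w) = 730.
Solving: w = (730·24.9 − 20256.3) / (666 − 730) = -2079.3 / -64 ≈ 32.49.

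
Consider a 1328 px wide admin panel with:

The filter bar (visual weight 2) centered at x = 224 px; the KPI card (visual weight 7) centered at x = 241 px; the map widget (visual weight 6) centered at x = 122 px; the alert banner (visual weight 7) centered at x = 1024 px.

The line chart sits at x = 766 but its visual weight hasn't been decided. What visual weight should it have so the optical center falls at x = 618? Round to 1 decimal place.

Existing Σw = 22 (2 + 7 + 6 + 7); existing moment 2·224 + 7·241 + 6·122 + 7·1024 = 10035.
Balance at x = 618 requires (10035 + w·766) / (22 + w) = 618.
Solving: w = (618·22 − 10035) / (766 − 618) = 3561 / 148 ≈ 24.06.

w ≈ 24.1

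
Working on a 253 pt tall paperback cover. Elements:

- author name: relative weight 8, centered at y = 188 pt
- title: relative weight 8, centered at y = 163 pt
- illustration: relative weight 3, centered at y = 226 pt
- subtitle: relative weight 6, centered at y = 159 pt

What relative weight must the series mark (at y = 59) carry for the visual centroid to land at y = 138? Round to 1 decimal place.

Known weights sum to 8 + 8 + 3 + 6 = 25; their moment is 8·188 + 8·163 + 3·226 + 6·159 = 4440.
Set Σw·y/Σw = 138: (4440 + 59w) = 138·(25 + w).
So w = (138·25 − 4440)/(59 − 138) = -990/-79 ≈ 12.53.

w ≈ 12.5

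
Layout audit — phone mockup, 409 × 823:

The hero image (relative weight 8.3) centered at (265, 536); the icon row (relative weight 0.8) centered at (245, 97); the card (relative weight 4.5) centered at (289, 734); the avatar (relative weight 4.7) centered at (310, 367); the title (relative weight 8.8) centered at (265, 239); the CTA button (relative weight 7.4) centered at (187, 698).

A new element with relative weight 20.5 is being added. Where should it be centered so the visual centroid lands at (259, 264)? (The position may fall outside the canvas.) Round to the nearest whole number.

After adding the new element, total weight = 8.3 + 0.8 + 4.5 + 4.7 + 8.8 + 7.4 + 20.5 = 55.0.
Along x: (8868.8 + 20.5·x) / 55.0 = 259 (existing moment 8.3·265 + 0.8·245 + 4.5·289 + 4.7·310 + 8.8·265 + 7.4·187 = 8868.8) ⇒ x = (14245.0 − 8868.8) / 20.5 ≈ 262.25.
Along y: (16822.7 + 20.5·y) / 55.0 = 264 (existing moment 8.3·536 + 0.8·97 + 4.5·734 + 4.7·367 + 8.8·239 + 7.4·698 = 16822.7) ⇒ y = (14520.0 − 16822.7) / 20.5 ≈ -112.33.

(262, -112)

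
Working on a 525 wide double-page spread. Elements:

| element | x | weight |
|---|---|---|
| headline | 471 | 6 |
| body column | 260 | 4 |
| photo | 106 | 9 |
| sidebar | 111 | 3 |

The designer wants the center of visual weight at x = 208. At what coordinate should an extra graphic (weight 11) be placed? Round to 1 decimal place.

After adding the extra graphic, total weight = 6 + 4 + 9 + 3 + 11 = 33.
x: target moment 33×208 = 6864; current 6·471 + 4·260 + 9·106 + 3·111 = 5153; the extra graphic supplies 1711, so x = 1711/11 ≈ 155.55.

x ≈ 155.5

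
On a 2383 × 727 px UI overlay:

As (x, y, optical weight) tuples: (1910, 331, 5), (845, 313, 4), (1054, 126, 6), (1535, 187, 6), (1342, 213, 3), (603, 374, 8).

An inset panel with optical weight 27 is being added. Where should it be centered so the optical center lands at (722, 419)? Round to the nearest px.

New total weight: (5 + 4 + 6 + 6 + 3 + 8) + 27 = 59.
Along x: (37314 + 27·x) / 59 = 722 (existing moment 5·1910 + 4·845 + 6·1054 + 6·1535 + 3·1342 + 8·603 = 37314) ⇒ x = (42598 − 37314) / 27 ≈ 195.70.
Along y: (8416 + 27·y) / 59 = 419 (existing moment 5·331 + 4·313 + 6·126 + 6·187 + 3·213 + 8·374 = 8416) ⇒ y = (24721 − 8416) / 27 ≈ 603.89.

(196, 604)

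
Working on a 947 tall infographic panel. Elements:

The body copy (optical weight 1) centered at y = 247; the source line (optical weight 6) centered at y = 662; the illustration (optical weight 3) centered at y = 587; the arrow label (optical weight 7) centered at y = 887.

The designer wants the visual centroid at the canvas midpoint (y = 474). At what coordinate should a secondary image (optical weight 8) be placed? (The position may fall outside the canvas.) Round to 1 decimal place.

y ≈ -42.4

With the secondary image, Σw becomes 1 + 6 + 3 + 7 + 8 = 25.
y: target moment 25×474 = 11850; current 1·247 + 6·662 + 3·587 + 7·887 = 12189; the secondary image supplies -339, so y = -339/8 ≈ -42.38.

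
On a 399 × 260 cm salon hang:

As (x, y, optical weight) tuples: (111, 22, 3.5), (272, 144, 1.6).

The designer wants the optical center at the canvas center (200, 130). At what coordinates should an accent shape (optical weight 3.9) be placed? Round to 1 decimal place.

After adding the accent shape, total weight = 3.5 + 1.6 + 3.9 = 9.0.
x: need Σw·x = 9.0·200 = 1800.0. Existing = 3.5·111 + 1.6·272 = 823.7. Remainder 976.3 / 3.9 ≈ 250.33.
y: need Σw·y = 9.0·130 = 1170.0. Existing = 3.5·22 + 1.6·144 = 307.4. Remainder 862.6 / 3.9 ≈ 221.18.

(250.3, 221.2)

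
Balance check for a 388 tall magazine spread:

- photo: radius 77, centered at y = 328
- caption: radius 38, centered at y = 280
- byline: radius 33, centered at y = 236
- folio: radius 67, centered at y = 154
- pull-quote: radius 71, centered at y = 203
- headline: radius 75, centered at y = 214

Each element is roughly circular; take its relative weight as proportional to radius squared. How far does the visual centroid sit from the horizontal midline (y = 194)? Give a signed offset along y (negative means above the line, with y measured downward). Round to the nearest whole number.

Weights ∝ r²: photo 77² = 5929, caption 38² = 1444, byline 33² = 1089, folio 67² = 4489, pull-quote 71² = 5041, headline 75² = 5625; Σw = 23617.
y-moment: 5929·328 + 1444·280 + 1089·236 + 4489·154 + 5041·203 + 5625·214 = 5524415; centroid 5524415/23617 ≈ 233.92.
Against y = 194, that's 233.92 − 194 = 39.92.

≈ 40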